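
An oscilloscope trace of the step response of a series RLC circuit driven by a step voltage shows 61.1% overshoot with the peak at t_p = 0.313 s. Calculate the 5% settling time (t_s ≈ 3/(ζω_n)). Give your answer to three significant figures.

ζ from %OS: ζ = |ln 0.611|/√(π²+ln²0.611) = 0.155.
From t_p = π/ω_d, ω_d = π/0.313 = 10.0 rad/s, so ω_n = ω_d/√(1−ζ²) = 10.2 rad/s.
t_s ≈ 3/(ζω_n) = 3/(0.155·10.2) = 1.91 s.

t_s ≈ 1.91 s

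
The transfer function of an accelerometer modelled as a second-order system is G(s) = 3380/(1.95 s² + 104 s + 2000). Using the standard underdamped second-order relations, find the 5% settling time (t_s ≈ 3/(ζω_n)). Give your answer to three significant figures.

Dividing through by 1.95: denominator becomes s² + 53.33 s + 1026.
So ω_n = √1026 = 32.0 rad/s and ζ = 53.33/(2·32.0) = 0.833.
t_s ≈ 3/(ζω_n) = 0.112 s.

t_s ≈ 0.112 s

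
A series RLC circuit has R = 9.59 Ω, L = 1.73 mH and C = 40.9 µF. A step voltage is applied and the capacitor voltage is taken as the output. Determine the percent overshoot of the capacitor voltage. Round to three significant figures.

For a series RLC circuit (capacitor voltage as output), ω_n = 1/√(LC) = 1/√(1.73 mH · 40.9 µF) = 3760 rad/s.
ζ = (R/2)·√(C/L) = (9.59/2)·√(40.9 µF/1.73 mH) = 0.737.
%OS = 100 e^{−πζ/√(1−ζ²)} with ζ = 0.737 gives 3.24%.

%OS ≈ 3.24%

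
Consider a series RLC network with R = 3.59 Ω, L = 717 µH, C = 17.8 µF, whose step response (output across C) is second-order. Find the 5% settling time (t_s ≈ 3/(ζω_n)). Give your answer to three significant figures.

For a series RLC circuit (capacitor voltage as output), ω_n = 1/√(LC) = 1/√(717 µH · 17.8 µF) = 8850 rad/s.
ζ = (R/2)·√(C/L) = (3.59/2)·√(17.8 µF/717 µH) = 0.283.
t_s ≈ 3/(ζω_n) = 0.00120 s.

t_s ≈ 0.00120 s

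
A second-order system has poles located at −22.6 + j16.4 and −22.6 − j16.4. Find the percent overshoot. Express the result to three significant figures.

%OS ≈ 1.32%

The poles are at −σ ± jω_d with σ = 22.6 and ω_d = 16.4, so ω_n = √(σ²+ω_d²) = 27.9 rad/s and ζ = σ/ω_n = 0.809.
%OS = 100·exp(−πζ/√(1−ζ²)) = 1.32%.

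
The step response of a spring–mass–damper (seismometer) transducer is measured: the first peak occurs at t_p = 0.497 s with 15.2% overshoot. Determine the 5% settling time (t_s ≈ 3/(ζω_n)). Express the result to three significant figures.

From the overshoot, ζ = −ln(OS)/√(π²+ln²(OS)) = 0.514.
t_p = π/ω_d ⇒ ω_d = 6.32 rad/s; then ω_n = ω_d/√(1−ζ²) = 7.37 rad/s.
t_s ≈ 3/(ζω_n) = 3/(0.514·7.37) = 0.791 s.

t_s ≈ 0.791 s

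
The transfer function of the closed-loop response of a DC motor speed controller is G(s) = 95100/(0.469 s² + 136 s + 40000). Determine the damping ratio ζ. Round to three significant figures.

ζ ≈ 0.496

Dividing through by 0.469: denominator becomes s² + 290.0 s + 85290.
So ω_n = √85290 = 292 rad/s and ζ = 290.0/(2·292) = 0.496.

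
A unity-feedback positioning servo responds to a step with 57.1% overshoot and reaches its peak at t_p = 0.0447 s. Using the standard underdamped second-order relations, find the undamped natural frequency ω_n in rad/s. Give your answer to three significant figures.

The overshoot fixes ζ = −ln(OS)/√(π²+ln²(OS)) = 0.176.
From t_p = π/ω_d, ω_d = π/0.0447 = 70.3 rad/s, so ω_n = ω_d/√(1−ζ²) = 71.4 rad/s.

ω_n ≈ 71.4 rad/s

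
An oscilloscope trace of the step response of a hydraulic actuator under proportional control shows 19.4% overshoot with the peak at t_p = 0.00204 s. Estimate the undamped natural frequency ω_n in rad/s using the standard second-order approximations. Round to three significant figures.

ω_n ≈ 1740 rad/s

ζ from %OS: ζ = |ln 0.194|/√(π²+ln²0.194) = 0.463.
From t_p = π/ω_d, ω_d = π/0.00204 = 1540 rad/s, so ω_n = ω_d/√(1−ζ²) = 1740 rad/s.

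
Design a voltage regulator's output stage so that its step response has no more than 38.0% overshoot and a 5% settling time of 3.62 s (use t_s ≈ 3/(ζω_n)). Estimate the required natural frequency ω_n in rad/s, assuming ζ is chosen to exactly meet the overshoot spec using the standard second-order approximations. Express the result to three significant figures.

ω_n ≈ 2.82 rad/s

Inverting the overshoot relation: ζ = |ln 0.380|/√(π² + ln²0.380) = 0.294.
From t_s ≈ 3/(ζω_n): ω_n = 3/(ζ·t_s) = 3/(0.294·3.62) = 2.82 rad/s.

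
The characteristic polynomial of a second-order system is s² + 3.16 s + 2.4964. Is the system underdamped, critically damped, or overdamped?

a² − 4b = 3.16² − 4·2.4964 = 0 (repeated real root); the system is critically damped.

critically damped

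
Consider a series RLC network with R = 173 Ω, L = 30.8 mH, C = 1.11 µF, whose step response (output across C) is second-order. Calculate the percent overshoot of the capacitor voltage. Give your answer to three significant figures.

For a series RLC circuit (capacitor voltage as output), ω_n = 1/√(LC) = 1/√(30.8 mH · 1.11 µF) = 5410 rad/s.
ζ = (R/2)·√(C/L) = (173/2)·√(1.11 µF/30.8 mH) = 0.519.
Overshoot: exp(−π·0.519/√(1−0.519²)) = 0.148, i.e. 14.8%.

%OS ≈ 14.8%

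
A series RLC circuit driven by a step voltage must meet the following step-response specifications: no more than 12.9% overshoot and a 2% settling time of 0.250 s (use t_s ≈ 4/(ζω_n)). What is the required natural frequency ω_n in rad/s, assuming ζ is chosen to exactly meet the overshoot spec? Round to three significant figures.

Inverting the overshoot relation: ζ = |ln 0.129|/√(π² + ln²0.129) = 0.546.
Then ω_n = 4/(ζ t_s) = 4/(0.546 × 0.250) = 29.3 rad/s.

ω_n ≈ 29.3 rad/s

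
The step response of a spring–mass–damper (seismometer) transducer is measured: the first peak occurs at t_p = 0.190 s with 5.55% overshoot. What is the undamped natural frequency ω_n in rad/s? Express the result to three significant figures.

ζ from %OS: ζ = |ln 0.0555|/√(π²+ln²0.0555) = 0.677.
From t_p = π/ω_d, ω_d = π/0.190 = 16.5 rad/s, so ω_n = ω_d/√(1−ζ²) = 22.5 rad/s.

ω_n ≈ 22.5 rad/s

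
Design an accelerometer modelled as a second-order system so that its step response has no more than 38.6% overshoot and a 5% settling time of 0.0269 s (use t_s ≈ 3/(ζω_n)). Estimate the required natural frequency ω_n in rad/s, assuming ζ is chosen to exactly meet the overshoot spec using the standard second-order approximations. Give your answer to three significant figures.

Inverting the overshoot relation: ζ = |ln 0.386|/√(π² + ln²0.386) = 0.290.
From t_s ≈ 3/(ζω_n): ω_n = 3/(ζ·t_s) = 3/(0.290·0.0269) = 385 rad/s.

ω_n ≈ 385 rad/s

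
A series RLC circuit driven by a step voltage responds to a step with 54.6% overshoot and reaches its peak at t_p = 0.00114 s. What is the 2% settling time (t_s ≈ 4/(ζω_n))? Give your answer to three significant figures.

t_s ≈ 0.00754 s

From the overshoot, ζ = −ln(OS)/√(π²+ln²(OS)) = 0.189.
From t_p = π/ω_d, ω_d = π/0.00114 = 2760 rad/s, so ω_n = ω_d/√(1−ζ²) = 2810 rad/s.
t_s ≈ 4/(ζω_n) = 4/(0.189·2810) = 0.00754 s.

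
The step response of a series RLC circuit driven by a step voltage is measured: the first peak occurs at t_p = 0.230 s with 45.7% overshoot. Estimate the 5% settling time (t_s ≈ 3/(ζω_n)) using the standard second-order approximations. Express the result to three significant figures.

From the overshoot, ζ = −ln(OS)/√(π²+ln²(OS)) = 0.242.
From t_p = π/ω_d, ω_d = π/0.230 = 13.7 rad/s, so ω_n = ω_d/√(1−ζ²) = 14.1 rad/s.
t_s ≈ 3/(ζω_n) = 3/(0.242·14.1) = 0.881 s.

t_s ≈ 0.881 s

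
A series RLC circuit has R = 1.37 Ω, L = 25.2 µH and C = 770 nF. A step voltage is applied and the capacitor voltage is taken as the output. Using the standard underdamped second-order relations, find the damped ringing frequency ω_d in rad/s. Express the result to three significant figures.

For a series RLC circuit (capacitor voltage as output), ω_n = 1/√(LC) = 1/√(25.2 µH · 770 nF) = 227000 rad/s.
ζ = (R/2)·√(C/L) = (1.37/2)·√(770 nF/25.2 µH) = 0.120.
ω_d = 227000·√(1 − 0.120²) = 225000 rad/s.

ω_d ≈ 225000 rad/s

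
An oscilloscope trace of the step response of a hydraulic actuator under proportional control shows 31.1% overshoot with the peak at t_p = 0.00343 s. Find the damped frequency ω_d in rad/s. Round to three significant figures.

t_p = π/ω_d, so ω_d = π/0.00343 = 916 rad/s.

ω_d ≈ 916 rad/s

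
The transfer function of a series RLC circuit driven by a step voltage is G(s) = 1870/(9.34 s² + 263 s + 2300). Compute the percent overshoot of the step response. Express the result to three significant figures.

Dividing through by 9.34: denominator becomes s² + 28.16 s + 246.3.
So ω_n = √246.3 = 15.7 rad/s and ζ = 28.16/(2·15.7) = 0.897.
%OS = 100·exp(−πζ/√(1−ζ²)) = 0.169%.

%OS ≈ 0.169%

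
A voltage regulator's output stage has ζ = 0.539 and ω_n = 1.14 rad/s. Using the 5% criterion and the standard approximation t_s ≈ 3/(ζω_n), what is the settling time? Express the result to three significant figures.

t_s ≈ 3/(ζω_n) = 3/(0.539 × 1.14) = 4.88 s.

t_s ≈ 4.88 s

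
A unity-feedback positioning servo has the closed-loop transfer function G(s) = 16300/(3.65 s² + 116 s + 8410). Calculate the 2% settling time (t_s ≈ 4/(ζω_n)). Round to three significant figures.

t_s ≈ 0.252 s

Dividing through by 3.65: denominator becomes s² + 31.78 s + 2304.
So ω_n = √2304 = 48.0 rad/s and ζ = 31.78/(2·48.0) = 0.331.
t_s ≈ 4/(ζω_n) = 0.252 s.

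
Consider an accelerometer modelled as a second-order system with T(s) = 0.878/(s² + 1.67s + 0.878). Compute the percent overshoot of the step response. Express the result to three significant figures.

Matching coefficients with s² + 2ζω_n s + ω_n² gives ω_n² = 0.878 ⇒ ω_n = 0.937 rad/s, and ζ = 1.67/(2ω_n) = 0.891.
Overshoot: exp(−π·0.891/√(1−0.891²)) = 0.00209, i.e. 0.209%.

%OS ≈ 0.209%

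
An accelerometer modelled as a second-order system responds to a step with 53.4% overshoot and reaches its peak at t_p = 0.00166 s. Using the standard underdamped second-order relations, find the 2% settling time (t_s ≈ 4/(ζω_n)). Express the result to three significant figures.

t_s ≈ 0.0106 s

The overshoot fixes ζ = −ln(OS)/√(π²+ln²(OS)) = 0.196.
t_p = π/ω_d ⇒ ω_d = 1890 rad/s; then ω_n = ω_d/√(1−ζ²) = 1930 rad/s.
t_s ≈ 4/(ζω_n) = 4/(0.196·1930) = 0.0106 s.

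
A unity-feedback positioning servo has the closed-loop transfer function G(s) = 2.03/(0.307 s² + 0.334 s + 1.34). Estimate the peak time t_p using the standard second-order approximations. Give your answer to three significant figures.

t_p ≈ 1.56 s

Dividing through by 0.307: denominator becomes s² + 1.088 s + 4.365.
So ω_n = √4.365 = 2.09 rad/s and ζ = 1.088/(2·2.09) = 0.260.
The damped frequency ω_d = ω_n√(1−ζ²) = 2.02 rad/s. t_p = π/ω_d = 1.56 s.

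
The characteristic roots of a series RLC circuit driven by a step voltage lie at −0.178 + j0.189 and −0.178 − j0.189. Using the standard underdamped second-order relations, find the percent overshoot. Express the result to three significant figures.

With σ = 0.178, ω_d = 0.189: ω_n = √(σ²+ω_d²) = 0.260 rad/s, ζ = σ/ω_n = 0.686.
Overshoot: exp(−π·0.686/√(1−0.686²)) = 0.0519, i.e. 5.19%.

%OS ≈ 5.19%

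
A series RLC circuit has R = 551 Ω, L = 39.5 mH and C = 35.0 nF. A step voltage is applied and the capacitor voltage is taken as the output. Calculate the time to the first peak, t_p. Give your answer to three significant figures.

t_p ≈ 0.000121 s

For a series RLC circuit (capacitor voltage as output), ω_n = 1/√(LC) = 1/√(39.5 mH · 35.0 nF) = 26900 rad/s.
ζ = (R/2)·√(C/L) = (551/2)·√(35.0 nF/39.5 mH) = 0.259.
ω_d = ω_n√(1−ζ²) = 26000 rad/s. t_p = π/ω_d = 0.000121 s.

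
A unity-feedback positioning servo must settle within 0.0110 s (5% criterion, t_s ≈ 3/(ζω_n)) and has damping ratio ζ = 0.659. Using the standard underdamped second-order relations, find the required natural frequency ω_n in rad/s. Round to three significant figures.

ω_n ≈ 414 rad/s

Rearranging t_s ≈ 3/(ζω_n) gives ω_n = 3/(ζ·t_s) = 3/(0.659 × 0.0110) = 414 rad/s.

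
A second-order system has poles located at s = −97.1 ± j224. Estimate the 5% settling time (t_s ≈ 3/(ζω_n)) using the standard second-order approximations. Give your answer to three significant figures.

t_s ≈ 0.0309 s

For poles at −σ ± jω_d, ζω_n = σ = 97.1, so t_s ≈ 3/σ = 0.0309 s.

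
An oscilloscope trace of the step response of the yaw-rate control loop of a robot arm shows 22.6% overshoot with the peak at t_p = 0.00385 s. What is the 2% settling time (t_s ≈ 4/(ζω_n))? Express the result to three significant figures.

t_s ≈ 0.0104 s

ζ from %OS: ζ = |ln 0.226|/√(π²+ln²0.226) = 0.428.
t_p = π/ω_d ⇒ ω_d = 816 rad/s; then ω_n = ω_d/√(1−ζ²) = 903 rad/s.
t_s ≈ 4/(ζω_n) = 4/(0.428·903) = 0.0104 s.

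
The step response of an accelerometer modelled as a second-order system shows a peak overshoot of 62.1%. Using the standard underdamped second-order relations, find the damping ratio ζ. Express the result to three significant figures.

Inverting the overshoot relation: ζ = |ln 0.621|/√(π² + ln²0.621) = 0.150.

ζ ≈ 0.150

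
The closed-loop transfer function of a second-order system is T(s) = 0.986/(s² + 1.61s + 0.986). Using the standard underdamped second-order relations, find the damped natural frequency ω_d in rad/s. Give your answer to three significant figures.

Matching coefficients with s² + 2ζω_n s + ω_n² gives ω_n² = 0.986 ⇒ ω_n = 0.993 rad/s, and ζ = 1.61/(2ω_n) = 0.811.
The damped frequency ω_d = ω_n√(1−ζ²) = 0.581 rad/s.

ω_d ≈ 0.581 rad/s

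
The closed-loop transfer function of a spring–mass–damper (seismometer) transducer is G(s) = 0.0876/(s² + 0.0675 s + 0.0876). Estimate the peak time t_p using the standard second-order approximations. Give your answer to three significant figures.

t_p ≈ 10.7 s

ω_n = √0.0876 = 0.296 rad/s; ζ = 0.0675/(2·0.296) = 0.114.
ω_d = 0.296·√(1 − 0.114²) = 0.294 rad/s. Then t_p = π/ω_d = 10.7 s.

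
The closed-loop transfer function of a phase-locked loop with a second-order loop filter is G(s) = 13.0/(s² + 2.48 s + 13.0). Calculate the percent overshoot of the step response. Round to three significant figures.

Matching coefficients with s² + 2ζω_n s + ω_n² gives ω_n² = 13.0 ⇒ ω_n = 3.61 rad/s, and ζ = 2.48/(2ω_n) = 0.344.
%OS = 100 e^{−πζ/√(1−ζ²)} with ζ = 0.344 gives 31.6%.

%OS ≈ 31.6%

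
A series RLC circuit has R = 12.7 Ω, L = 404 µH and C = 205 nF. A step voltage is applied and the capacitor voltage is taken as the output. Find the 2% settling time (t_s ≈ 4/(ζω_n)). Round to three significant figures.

t_s ≈ 0.000254 s

For a series RLC circuit (capacitor voltage as output), ω_n = 1/√(LC) = 1/√(404 µH · 205 nF) = 110000 rad/s.
ζ = (R/2)·√(C/L) = (12.7/2)·√(205 nF/404 µH) = 0.143.
t_s ≈ 4/(ζω_n) = 0.000254 s.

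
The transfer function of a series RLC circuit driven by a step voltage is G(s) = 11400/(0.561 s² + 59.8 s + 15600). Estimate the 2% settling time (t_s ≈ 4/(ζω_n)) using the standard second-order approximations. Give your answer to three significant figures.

Dividing through by 0.561: denominator becomes s² + 106.6 s + 27810.
So ω_n = √27810 = 167 rad/s and ζ = 106.6/(2·167) = 0.320.
t_s ≈ 4/(ζω_n) = 0.0751 s.

t_s ≈ 0.0751 s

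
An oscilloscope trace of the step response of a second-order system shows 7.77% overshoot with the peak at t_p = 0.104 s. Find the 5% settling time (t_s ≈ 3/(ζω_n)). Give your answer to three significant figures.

t_s ≈ 0.122 s

The overshoot fixes ζ = −ln(OS)/√(π²+ln²(OS)) = 0.631.
t_p = π/ω_d ⇒ ω_d = 30.2 rad/s; then ω_n = ω_d/√(1−ζ²) = 38.9 rad/s.
t_s ≈ 3/(ζω_n) = 3/(0.631·38.9) = 0.122 s.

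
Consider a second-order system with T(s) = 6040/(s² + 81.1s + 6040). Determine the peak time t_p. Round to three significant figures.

t_p ≈ 0.0474 s

ω_n = √6040 = 77.7 rad/s; ζ = 81.1/(2·77.7) = 0.522.
The damped frequency ω_d = ω_n√(1−ζ²) = 66.3 rad/s. Then t_p = π/ω_d = 0.0474 s.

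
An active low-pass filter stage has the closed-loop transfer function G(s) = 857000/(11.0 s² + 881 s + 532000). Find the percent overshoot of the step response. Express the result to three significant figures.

%OS ≈ 55.9%

Dividing through by 11.0: denominator becomes s² + 80.09 s + 48360.
So ω_n = √48360 = 220 rad/s and ζ = 80.09/(2·220) = 0.182.
%OS = 100 e^{−πζ/√(1−ζ²)} with ζ = 0.182 gives 55.9%.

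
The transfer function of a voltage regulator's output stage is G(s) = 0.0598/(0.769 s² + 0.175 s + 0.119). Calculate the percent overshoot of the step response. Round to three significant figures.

Dividing through by 0.769: denominator becomes s² + 0.2276 s + 0.1547.
So ω_n = √0.1547 = 0.393 rad/s and ζ = 0.2276/(2·0.393) = 0.289.
%OS = 100·exp(−πζ/√(1−ζ²)) = 38.7%.

%OS ≈ 38.7%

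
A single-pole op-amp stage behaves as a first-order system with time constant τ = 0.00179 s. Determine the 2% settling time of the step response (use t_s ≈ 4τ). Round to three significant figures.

t_s ≈ 0.00716 s

t_s ≈ 4τ = 0.00716 s.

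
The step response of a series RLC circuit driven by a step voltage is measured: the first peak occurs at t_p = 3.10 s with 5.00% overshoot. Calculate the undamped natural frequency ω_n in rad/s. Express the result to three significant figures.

From the overshoot, ζ = −ln(OS)/√(π²+ln²(OS)) = 0.690.
t_p = π/ω_d ⇒ ω_d = 1.01 rad/s; then ω_n = ω_d/√(1−ζ²) = 1.40 rad/s.

ω_n ≈ 1.40 rad/s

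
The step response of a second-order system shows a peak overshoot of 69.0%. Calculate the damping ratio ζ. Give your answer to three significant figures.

ζ ≈ 0.117

ζ = −ln(OS)/√(π² + (ln OS)²). With OS = 0.690, ln OS = −0.3711 and ζ = 0.3711/3.163 = 0.117.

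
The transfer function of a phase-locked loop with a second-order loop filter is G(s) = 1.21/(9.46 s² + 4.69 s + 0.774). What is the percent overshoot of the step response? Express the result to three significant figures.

Dividing through by 9.46: denominator becomes s² + 0.4958 s + 0.08182.
So ω_n = √0.08182 = 0.286 rad/s and ζ = 0.4958/(2·0.286) = 0.867.
%OS = 100·exp(−πζ/√(1−ζ²)) = 0.427%.

%OS ≈ 0.427%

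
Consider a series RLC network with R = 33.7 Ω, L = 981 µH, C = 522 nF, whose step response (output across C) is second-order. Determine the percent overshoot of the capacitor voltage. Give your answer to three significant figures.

%OS ≈ 26.6%

For a series RLC circuit (capacitor voltage as output), ω_n = 1/√(LC) = 1/√(981 µH · 522 nF) = 44200 rad/s.
ζ = (R/2)·√(C/L) = (33.7/2)·√(522 nF/981 µH) = 0.389.
%OS = 100·exp(−πζ/√(1−ζ²)) = 26.6%.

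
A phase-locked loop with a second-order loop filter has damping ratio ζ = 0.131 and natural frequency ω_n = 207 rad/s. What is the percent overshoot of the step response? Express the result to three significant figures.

For an underdamped second-order system, %OS = 100·exp(−πζ/√(1−ζ²)).
πζ/√(1−ζ²) = π·0.131/√(1−0.0172) = 0.4151, so %OS = 100·e^(−0.4151) = 66.0%.

%OS ≈ 66.0%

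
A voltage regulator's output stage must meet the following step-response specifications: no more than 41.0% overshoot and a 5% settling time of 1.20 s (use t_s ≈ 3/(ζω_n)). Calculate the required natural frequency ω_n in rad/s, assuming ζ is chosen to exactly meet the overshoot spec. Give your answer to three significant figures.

Inverting the overshoot relation: ζ = |ln 0.410|/√(π² + ln²0.410) = 0.273.
From t_s ≈ 3/(ζω_n): ω_n = 3/(ζ·t_s) = 3/(0.273·1.20) = 9.16 rad/s.

ω_n ≈ 9.16 rad/s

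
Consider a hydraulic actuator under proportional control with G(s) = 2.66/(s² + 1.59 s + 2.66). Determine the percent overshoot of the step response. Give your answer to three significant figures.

Comparing the denominator to s² + 2ζω_n s + ω_n²: ω_n = √2.66 = 1.63 rad/s, and 2ζω_n = 1.59 so ζ = 1.59/(2·1.63) = 0.487.
%OS = 100 e^{−πζ/√(1−ζ²)} with ζ = 0.487 gives 17.3%.

%OS ≈ 17.3%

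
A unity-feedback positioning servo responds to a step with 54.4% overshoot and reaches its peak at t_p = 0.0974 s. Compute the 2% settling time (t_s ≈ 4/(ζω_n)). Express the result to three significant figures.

t_s ≈ 0.640 s

ζ from %OS: ζ = |ln 0.544|/√(π²+ln²0.544) = 0.190.
From t_p = π/ω_d, ω_d = π/0.0974 = 32.3 rad/s, so ω_n = ω_d/√(1−ζ²) = 32.9 rad/s.
t_s ≈ 4/(ζω_n) = 4/(0.190·32.9) = 0.640 s.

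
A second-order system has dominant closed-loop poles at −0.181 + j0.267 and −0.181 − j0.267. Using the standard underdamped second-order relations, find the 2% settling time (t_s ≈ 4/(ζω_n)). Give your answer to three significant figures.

t_s ≈ 22.1 s

For poles at −σ ± jω_d, ζω_n = σ = 0.181, so t_s ≈ 4/σ = 22.1 s.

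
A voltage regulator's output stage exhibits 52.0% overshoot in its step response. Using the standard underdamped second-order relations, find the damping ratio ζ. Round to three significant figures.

ζ ≈ 0.204

From %OS = 100·exp(−πζ/√(1−ζ²)), invert to get ζ = −ln(OS)/√(π² + ln²(OS)) with OS = 0.520.
−ln 0.520 = 0.6539, so ζ = 0.6539/√(π² + 0.4276) = 0.204.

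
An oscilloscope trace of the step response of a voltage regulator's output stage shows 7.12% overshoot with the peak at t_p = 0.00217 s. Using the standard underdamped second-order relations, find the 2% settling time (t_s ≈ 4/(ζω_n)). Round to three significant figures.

t_s ≈ 0.00329 s

The overshoot fixes ζ = −ln(OS)/√(π²+ln²(OS)) = 0.644.
t_p = π/ω_d ⇒ ω_d = 1450 rad/s; then ω_n = ω_d/√(1−ζ²) = 1890 rad/s.
t_s ≈ 4/(ζω_n) = 4/(0.644·1890) = 0.00329 s.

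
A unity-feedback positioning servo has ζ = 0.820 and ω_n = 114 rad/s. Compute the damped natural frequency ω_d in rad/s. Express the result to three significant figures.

ω_d = ω_n√(1−ζ²) = 114·√0.328 = 65.2 rad/s.

ω_d ≈ 65.2 rad/s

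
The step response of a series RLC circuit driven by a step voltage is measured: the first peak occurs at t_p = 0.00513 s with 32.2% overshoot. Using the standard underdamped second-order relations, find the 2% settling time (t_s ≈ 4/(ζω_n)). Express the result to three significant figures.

The overshoot fixes ζ = −ln(OS)/√(π²+ln²(OS)) = 0.339.
From t_p = π/ω_d, ω_d = π/0.00513 = 612 rad/s, so ω_n = ω_d/√(1−ζ²) = 651 rad/s.
t_s ≈ 4/(ζω_n) = 4/(0.339·651) = 0.0181 s.

t_s ≈ 0.0181 s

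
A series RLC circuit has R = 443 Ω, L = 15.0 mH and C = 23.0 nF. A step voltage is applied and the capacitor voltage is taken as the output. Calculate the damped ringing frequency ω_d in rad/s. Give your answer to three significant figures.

For a series RLC circuit (capacitor voltage as output), ω_n = 1/√(LC) = 1/√(15.0 mH · 23.0 nF) = 53800 rad/s.
ζ = (R/2)·√(C/L) = (443/2)·√(23.0 nF/15.0 mH) = 0.274.
ω_d = 53800·√(1 − 0.274²) = 51800 rad/s.

ω_d ≈ 51800 rad/s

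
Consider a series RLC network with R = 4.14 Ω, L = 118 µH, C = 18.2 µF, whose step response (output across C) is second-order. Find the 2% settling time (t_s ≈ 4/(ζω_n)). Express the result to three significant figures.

For a series RLC circuit (capacitor voltage as output), ω_n = 1/√(LC) = 1/√(118 µH · 18.2 µF) = 21600 rad/s.
ζ = (R/2)·√(C/L) = (4.14/2)·√(18.2 µF/118 µH) = 0.813.
t_s ≈ 4/(ζω_n) = 0.000228 s.

t_s ≈ 0.000228 s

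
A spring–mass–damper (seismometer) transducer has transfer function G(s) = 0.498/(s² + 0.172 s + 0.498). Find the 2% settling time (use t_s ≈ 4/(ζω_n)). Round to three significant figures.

ω_n = √0.498 = 0.706 rad/s; ζ = 0.172/(2·0.706) = 0.122.
t_s ≈ 4/(ζω_n) = 4/(0.122·0.706) = 46.5 s.

t_s ≈ 46.5 s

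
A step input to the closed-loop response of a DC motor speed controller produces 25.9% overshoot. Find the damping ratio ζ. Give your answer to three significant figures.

Inverting the overshoot relation: ζ = |ln 0.259|/√(π² + ln²0.259) = 0.395.

ζ ≈ 0.395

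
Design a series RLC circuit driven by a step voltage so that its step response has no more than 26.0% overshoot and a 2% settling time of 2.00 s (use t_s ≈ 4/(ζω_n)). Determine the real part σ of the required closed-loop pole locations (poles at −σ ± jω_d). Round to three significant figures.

σ ≈ 2.00

The settling-time spec alone fixes σ = ζω_n = 4/t_s = 4/2.00 = 2.00.
(Overshoot then fixes ζ = 0.394 and hence ω_d = σ·√(1−ζ²)/ζ = 4.66 rad/s.)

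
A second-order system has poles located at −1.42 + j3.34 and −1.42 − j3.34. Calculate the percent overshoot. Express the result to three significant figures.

The poles are at −σ ± jω_d with σ = 1.42 and ω_d = 3.34, so ω_n = √(σ²+ω_d²) = 3.63 rad/s and ζ = σ/ω_n = 0.391.
%OS = 100 e^{−πζ/√(1−ζ²)} with ζ = 0.391 gives 26.3%.

%OS ≈ 26.3%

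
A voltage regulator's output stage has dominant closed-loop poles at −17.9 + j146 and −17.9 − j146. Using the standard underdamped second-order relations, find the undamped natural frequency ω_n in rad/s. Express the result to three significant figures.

|pole| = ω_n = √(17.9² + 146²) = 147 rad/s; ζ = cos θ = σ/ω_n = 0.122.

ω_n ≈ 147 rad/s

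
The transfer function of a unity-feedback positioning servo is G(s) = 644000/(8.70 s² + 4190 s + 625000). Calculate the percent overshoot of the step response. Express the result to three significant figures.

Dividing through by 8.70: denominator becomes s² + 481.6 s + 71840.
So ω_n = √71840 = 268 rad/s and ζ = 481.6/(2·268) = 0.898.
%OS = 100·exp(−πζ/√(1−ζ²)) = 0.162%.

%OS ≈ 0.162%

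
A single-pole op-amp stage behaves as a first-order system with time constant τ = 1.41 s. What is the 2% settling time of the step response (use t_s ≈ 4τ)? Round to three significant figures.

t_s ≈ 5.64 s

t_s ≈ 4τ = 5.64 s.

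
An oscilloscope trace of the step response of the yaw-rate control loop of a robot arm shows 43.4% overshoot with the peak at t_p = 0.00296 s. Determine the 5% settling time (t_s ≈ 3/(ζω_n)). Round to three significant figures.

t_s ≈ 0.0106 s

The overshoot fixes ζ = −ln(OS)/√(π²+ln²(OS)) = 0.257.
From t_p = π/ω_d, ω_d = π/0.00296 = 1060 rad/s, so ω_n = ω_d/√(1−ζ²) = 1100 rad/s.
t_s ≈ 3/(ζω_n) = 3/(0.257·1100) = 0.0106 s.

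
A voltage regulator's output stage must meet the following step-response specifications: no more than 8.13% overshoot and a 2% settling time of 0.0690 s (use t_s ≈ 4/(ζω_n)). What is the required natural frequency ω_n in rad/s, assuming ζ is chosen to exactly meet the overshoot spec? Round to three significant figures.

ω_n ≈ 92.9 rad/s

Inverting the overshoot relation: ζ = |ln 0.0813|/√(π² + ln²0.0813) = 0.624.
Then ω_n = 4/(ζ t_s) = 4/(0.624 × 0.0690) = 92.9 rad/s.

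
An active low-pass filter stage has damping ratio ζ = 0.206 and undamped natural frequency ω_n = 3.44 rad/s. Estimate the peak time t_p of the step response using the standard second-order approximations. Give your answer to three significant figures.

The damped frequency is ω_d = ω_n√(1−ζ²) = 3.44·√(1−0.0424) = 3.37 rad/s.
Peak time t_p = π/ω_d = π/3.37 = 0.933 s.

t_p ≈ 0.933 s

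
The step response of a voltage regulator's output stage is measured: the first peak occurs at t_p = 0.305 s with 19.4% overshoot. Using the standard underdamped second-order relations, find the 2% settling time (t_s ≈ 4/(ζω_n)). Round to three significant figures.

The overshoot fixes ζ = −ln(OS)/√(π²+ln²(OS)) = 0.463.
From t_p = π/ω_d, ω_d = π/0.305 = 10.3 rad/s, so ω_n = ω_d/√(1−ζ²) = 11.6 rad/s.
t_s ≈ 4/(ζω_n) = 4/(0.463·11.6) = 0.744 s.

t_s ≈ 0.744 s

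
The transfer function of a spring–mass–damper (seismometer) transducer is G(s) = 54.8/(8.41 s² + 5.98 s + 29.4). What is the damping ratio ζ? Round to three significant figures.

Dividing through by 8.41: denominator becomes s² + 0.7111 s + 3.496.
So ω_n = √3.496 = 1.87 rad/s and ζ = 0.7111/(2·1.87) = 0.190.

ζ ≈ 0.190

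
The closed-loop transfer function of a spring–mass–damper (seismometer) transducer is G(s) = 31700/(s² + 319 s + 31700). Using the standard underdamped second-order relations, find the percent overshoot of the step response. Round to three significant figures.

%OS ≈ 0.178%

Comparing the denominator to s² + 2ζω_n s + ω_n²: ω_n = √31700 = 178 rad/s, and 2ζω_n = 319 so ζ = 319/(2·178) = 0.896.
%OS = 100 e^{−πζ/√(1−ζ²)} with ζ = 0.896 gives 0.178%.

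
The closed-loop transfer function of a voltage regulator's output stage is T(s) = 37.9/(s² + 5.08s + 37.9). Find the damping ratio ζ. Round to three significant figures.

ζ ≈ 0.413

ω_n = √37.9 = 6.16 rad/s; ζ = 5.08/(2·6.16) = 0.413.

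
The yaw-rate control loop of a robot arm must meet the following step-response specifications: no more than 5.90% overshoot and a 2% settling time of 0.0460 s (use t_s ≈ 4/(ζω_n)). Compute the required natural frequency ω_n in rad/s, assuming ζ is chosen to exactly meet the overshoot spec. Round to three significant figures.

Inverting the overshoot relation: ζ = |ln 0.0590|/√(π² + ln²0.0590) = 0.669.
Then ω_n = 4/(ζ t_s) = 4/(0.669 × 0.0460) = 130 rad/s.

ω_n ≈ 130 rad/s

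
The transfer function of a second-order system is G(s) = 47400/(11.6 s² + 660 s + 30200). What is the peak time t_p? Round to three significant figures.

Dividing through by 11.6: denominator becomes s² + 56.90 s + 2603.
So ω_n = √2603 = 51.0 rad/s and ζ = 56.90/(2·51.0) = 0.558.
The damped frequency ω_d = ω_n√(1−ζ²) = 42.4 rad/s. t_p = π/ω_d = 0.0742 s.

t_p ≈ 0.0742 s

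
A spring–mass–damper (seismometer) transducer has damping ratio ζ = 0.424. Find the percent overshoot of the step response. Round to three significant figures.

For an underdamped second-order system, %OS = 100·exp(−πζ/√(1−ζ²)).
πζ/√(1−ζ²) = π·0.424/√(1−0.180) = 1.471, so %OS = 100·e^(−1.471) = 23.0%.

%OS ≈ 23.0%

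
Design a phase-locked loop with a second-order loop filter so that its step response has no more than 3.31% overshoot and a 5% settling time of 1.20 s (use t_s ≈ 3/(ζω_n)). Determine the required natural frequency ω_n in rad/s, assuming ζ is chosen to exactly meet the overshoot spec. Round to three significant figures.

ω_n ≈ 3.40 rad/s

ζ = −ln(OS)/√(π² + (ln OS)²). With OS = 0.0331, ln OS = −3.408 and ζ = 3.408/4.635 = 0.735.
From t_s ≈ 3/(ζω_n): ω_n = 3/(ζ·t_s) = 3/(0.735·1.20) = 3.40 rad/s.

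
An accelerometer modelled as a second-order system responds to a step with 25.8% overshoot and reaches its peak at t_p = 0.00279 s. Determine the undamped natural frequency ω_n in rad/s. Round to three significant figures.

ω_n ≈ 1230 rad/s

From the overshoot, ζ = −ln(OS)/√(π²+ln²(OS)) = 0.396.
t_p = π/ω_d ⇒ ω_d = 1130 rad/s; then ω_n = ω_d/√(1−ζ²) = 1230 rad/s.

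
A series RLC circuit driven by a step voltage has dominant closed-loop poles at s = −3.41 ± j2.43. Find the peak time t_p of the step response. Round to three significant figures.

t_p = π/ω_d with ω_d = 2.43 (the imaginary part), so t_p = 1.29 s.

t_p ≈ 1.29 s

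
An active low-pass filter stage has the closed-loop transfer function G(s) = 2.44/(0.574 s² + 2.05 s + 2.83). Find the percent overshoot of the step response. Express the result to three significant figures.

Dividing through by 0.574: denominator becomes s² + 3.571 s + 4.930.
So ω_n = √4.930 = 2.22 rad/s and ζ = 3.571/(2·2.22) = 0.804.
%OS = 100·exp(−πζ/√(1−ζ²)) = 1.42%.

%OS ≈ 1.42%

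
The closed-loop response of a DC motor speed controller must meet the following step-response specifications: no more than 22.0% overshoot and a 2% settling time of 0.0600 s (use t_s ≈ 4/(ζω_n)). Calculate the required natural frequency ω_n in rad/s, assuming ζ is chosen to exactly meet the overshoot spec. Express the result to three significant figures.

Inverting the overshoot relation: ζ = |ln 0.220|/√(π² + ln²0.220) = 0.434.
From t_s ≈ 4/(ζω_n): ω_n = 4/(ζ·t_s) = 4/(0.434·0.0600) = 154 rad/s.

ω_n ≈ 154 rad/s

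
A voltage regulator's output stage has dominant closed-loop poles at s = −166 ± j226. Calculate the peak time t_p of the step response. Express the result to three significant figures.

t_p = π/ω_d with ω_d = 226 (the imaginary part), so t_p = 0.0139 s.

t_p ≈ 0.0139 s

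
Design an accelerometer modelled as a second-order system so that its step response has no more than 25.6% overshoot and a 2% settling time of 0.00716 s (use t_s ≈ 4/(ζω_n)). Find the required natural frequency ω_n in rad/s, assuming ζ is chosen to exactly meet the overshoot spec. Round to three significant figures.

ζ = −ln(OS)/√(π² + (ln OS)²). With OS = 0.256, ln OS = −1.363 and ζ = 1.363/3.424 = 0.398.
From t_s ≈ 4/(ζω_n): ω_n = 4/(ζ·t_s) = 4/(0.398·0.00716) = 1400 rad/s.

ω_n ≈ 1400 rad/s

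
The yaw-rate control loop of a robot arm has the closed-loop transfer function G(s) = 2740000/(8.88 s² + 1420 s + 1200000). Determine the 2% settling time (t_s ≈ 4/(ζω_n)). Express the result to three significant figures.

Dividing through by 8.88: denominator becomes s² + 159.9 s + 135100.
So ω_n = √135100 = 368 rad/s and ζ = 159.9/(2·368) = 0.218.
t_s ≈ 4/(ζω_n) = 0.0500 s.

t_s ≈ 0.0500 s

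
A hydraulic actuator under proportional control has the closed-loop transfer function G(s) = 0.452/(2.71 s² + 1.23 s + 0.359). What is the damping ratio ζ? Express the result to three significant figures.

Dividing through by 2.71: denominator becomes s² + 0.4539 s + 0.1325.
So ω_n = √0.1325 = 0.364 rad/s and ζ = 0.4539/(2·0.364) = 0.624.

ζ ≈ 0.624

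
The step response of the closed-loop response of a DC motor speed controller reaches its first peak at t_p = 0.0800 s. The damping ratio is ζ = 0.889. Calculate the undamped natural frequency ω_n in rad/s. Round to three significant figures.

Peak time t_p = π/ω_d, so ω_d = π/t_p = π/0.0800 = 39.3 rad/s.
ω_n = ω_d/√(1−ζ²) = 39.3/√0.210 = 85.8 rad/s.

ω_n ≈ 85.8 rad/s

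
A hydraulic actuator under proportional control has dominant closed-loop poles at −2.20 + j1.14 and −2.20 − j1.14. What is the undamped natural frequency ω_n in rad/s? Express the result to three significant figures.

With σ = 2.20, ω_d = 1.14: ω_n = √(σ²+ω_d²) = 2.48 rad/s, ζ = σ/ω_n = 0.888.

ω_n ≈ 2.48 rad/s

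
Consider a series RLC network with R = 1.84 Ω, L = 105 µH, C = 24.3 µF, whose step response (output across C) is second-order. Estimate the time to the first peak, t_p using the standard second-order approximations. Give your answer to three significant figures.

For a series RLC circuit (capacitor voltage as output), ω_n = 1/√(LC) = 1/√(105 µH · 24.3 µF) = 19800 rad/s.
ζ = (R/2)·√(C/L) = (1.84/2)·√(24.3 µF/105 µH) = 0.443.
ω_d = 19800·√(1 − 0.443²) = 17800 rad/s. t_p = π/ω_d = 0.000177 s.

t_p ≈ 0.000177 s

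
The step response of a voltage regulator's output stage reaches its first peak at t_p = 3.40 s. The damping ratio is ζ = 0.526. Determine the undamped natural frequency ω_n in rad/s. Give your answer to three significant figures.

Peak time t_p = π/ω_d, so ω_d = π/t_p = π/3.40 = 0.924 rad/s.
ω_n = ω_d/√(1−ζ²) = 0.924/√0.723 = 1.09 rad/s.

ω_n ≈ 1.09 rad/s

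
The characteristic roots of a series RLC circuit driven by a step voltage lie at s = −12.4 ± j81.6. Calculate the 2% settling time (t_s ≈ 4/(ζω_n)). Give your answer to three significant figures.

t_s ≈ 0.323 s

For poles at −σ ± jω_d, ζω_n = σ = 12.4, so t_s ≈ 4/σ = 0.323 s.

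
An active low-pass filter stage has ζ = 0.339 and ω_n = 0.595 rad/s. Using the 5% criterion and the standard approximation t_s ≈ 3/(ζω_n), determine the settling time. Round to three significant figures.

t_s ≈ 14.9 s

t_s ≈ 3/(ζω_n) = 3/(0.339 × 0.595) = 14.9 s.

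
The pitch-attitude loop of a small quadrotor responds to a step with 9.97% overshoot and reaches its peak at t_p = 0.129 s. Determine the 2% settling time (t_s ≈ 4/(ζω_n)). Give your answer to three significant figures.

ζ from %OS: ζ = |ln 0.0997|/√(π²+ln²0.0997) = 0.592.
From t_p = π/ω_d, ω_d = π/0.129 = 24.4 rad/s, so ω_n = ω_d/√(1−ζ²) = 30.2 rad/s.
t_s ≈ 4/(ζω_n) = 4/(0.592·30.2) = 0.224 s.

t_s ≈ 0.224 s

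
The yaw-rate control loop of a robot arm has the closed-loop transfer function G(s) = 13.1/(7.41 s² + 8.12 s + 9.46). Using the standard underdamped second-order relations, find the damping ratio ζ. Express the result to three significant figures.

ζ ≈ 0.485

Dividing through by 7.41: denominator becomes s² + 1.096 s + 1.277.
So ω_n = √1.277 = 1.13 rad/s and ζ = 1.096/(2·1.13) = 0.485.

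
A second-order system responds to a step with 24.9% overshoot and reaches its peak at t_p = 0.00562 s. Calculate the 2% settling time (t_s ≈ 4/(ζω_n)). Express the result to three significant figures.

t_s ≈ 0.0162 s

From the overshoot, ζ = −ln(OS)/√(π²+ln²(OS)) = 0.405.
t_p = π/ω_d ⇒ ω_d = 559 rad/s; then ω_n = ω_d/√(1−ζ²) = 611 rad/s.
t_s ≈ 4/(ζω_n) = 4/(0.405·611) = 0.0162 s.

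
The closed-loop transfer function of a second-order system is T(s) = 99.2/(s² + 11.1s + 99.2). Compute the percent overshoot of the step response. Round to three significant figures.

Comparing the denominator to s² + 2ζω_n s + ω_n²: ω_n = √99.2 = 9.96 rad/s, and 2ζω_n = 11.1 so ζ = 11.1/(2·9.96) = 0.557.
%OS = 100·exp(−πζ/√(1−ζ²)) = 12.1%.

%OS ≈ 12.1%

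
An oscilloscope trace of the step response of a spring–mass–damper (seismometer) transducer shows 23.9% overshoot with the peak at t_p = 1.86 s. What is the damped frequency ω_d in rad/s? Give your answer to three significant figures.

t_p = π/ω_d, so ω_d = π/1.86 = 1.69 rad/s.

ω_d ≈ 1.69 rad/s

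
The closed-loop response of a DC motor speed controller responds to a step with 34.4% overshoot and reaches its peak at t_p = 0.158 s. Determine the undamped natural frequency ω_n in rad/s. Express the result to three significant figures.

The overshoot fixes ζ = −ln(OS)/√(π²+ln²(OS)) = 0.322.
t_p = π/ω_d ⇒ ω_d = 19.9 rad/s; then ω_n = ω_d/√(1−ζ²) = 21.0 rad/s.

ω_n ≈ 21.0 rad/s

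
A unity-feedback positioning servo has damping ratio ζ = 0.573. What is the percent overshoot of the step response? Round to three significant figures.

%OS ≈ 11.1%

For an underdamped second-order system, %OS = 100·exp(−πζ/√(1−ζ²)).
πζ/√(1−ζ²) = π·0.573/√(1−0.328) = 2.196, so %OS = 100·e^(−2.196) = 11.1%.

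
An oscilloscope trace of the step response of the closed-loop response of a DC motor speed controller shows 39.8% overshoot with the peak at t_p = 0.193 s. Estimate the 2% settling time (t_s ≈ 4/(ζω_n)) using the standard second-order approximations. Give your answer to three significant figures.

t_s ≈ 0.838 s

The overshoot fixes ζ = −ln(OS)/√(π²+ln²(OS)) = 0.281.
From t_p = π/ω_d, ω_d = π/0.193 = 16.3 rad/s, so ω_n = ω_d/√(1−ζ²) = 17.0 rad/s.
t_s ≈ 4/(ζω_n) = 4/(0.281·17.0) = 0.838 s.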